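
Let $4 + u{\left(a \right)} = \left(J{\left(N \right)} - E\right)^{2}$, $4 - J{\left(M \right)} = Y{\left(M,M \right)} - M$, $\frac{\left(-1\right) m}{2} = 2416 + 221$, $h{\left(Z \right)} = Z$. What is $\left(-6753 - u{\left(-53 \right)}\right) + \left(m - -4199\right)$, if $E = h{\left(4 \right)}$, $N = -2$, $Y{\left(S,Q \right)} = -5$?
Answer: $-7833$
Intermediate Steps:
$E = 4$
$m = -5274$ ($m = - 2 \left(2416 + 221\right) = \left(-2\right) 2637 = -5274$)
$J{\left(M \right)} = 9 + M$ ($J{\left(M \right)} = 4 - \left(-5 - M\right) = 4 + \left(5 + M\right) = 9 + M$)
$u{\left(a \right)} = 5$ ($u{\left(a \right)} = -4 + \left(\left(9 - 2\right) - 4\right)^{2} = -4 + \left(7 - 4\right)^{2} = -4 + 3^{2} = -4 + 9 = 5$)
$\left(-6753 - u{\left(-53 \right)}\right) + \left(m - -4199\right) = \left(-6753 - 5\right) - 1075 = \left(-6753 - 5\right) + \left(-5274 + 4199\right) = -6758 - 1075 = -7833$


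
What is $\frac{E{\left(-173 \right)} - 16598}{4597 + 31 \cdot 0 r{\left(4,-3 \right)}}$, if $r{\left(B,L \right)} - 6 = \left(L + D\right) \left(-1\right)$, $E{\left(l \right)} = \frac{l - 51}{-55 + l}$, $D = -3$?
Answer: $- \frac{946030}{262029} \approx -3.6104$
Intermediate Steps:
$E{\left(l \right)} = \frac{-51 + l}{-55 + l}$
$r{\left(B,L \right)} = 9 - L$ ($r{\left(B,L \right)} = 6 + \left(L - 3\right) \left(-1\right) = 6 + \left(-3 + L\right) \left(-1\right) = 6 - \left(-3 + L\right) = 9 - L$)
$\frac{E{\left(-173 \right)} - 16598}{4597 + 31 \cdot 0 r{\left(4,-3 \right)}} = \frac{\frac{-51 - 173}{-55 - 173} - 16598}{4597 + 31 \cdot 0 \left(9 - -3\right)} = \frac{\frac{1}{-228} \left(-224\right) - 16598}{4597 + 0 \left(9 + 3\right)} = \frac{\left(- \frac{1}{228}\right) \left(-224\right) - 16598}{4597 + 0 \cdot 12} = \frac{\frac{56}{57} - 16598}{4597 + 0} = - \frac{946030}{57 \cdot 4597} = \left(- \frac{946030}{57}\right) \frac{1}{4597} = - \frac{946030}{262029}$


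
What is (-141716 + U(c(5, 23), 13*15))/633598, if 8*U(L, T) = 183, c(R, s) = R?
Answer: -161935/724112 ≈ -0.22363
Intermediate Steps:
U(L, T) = 183/8 (U(L, T) = (⅛)*183 = 183/8)
(-141716 + U(c(5, 23), 13*15))/633598 = (-141716 + 183/8)/633598 = -1133545/8*1/633598 = -161935/724112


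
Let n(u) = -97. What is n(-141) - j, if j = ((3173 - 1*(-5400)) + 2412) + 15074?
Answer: -26156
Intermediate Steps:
j = 26059 (j = ((3173 + 5400) + 2412) + 15074 = (8573 + 2412) + 15074 = 10985 + 15074 = 26059)
n(-141) - j = -97 - 1*26059 = -97 - 26059 = -26156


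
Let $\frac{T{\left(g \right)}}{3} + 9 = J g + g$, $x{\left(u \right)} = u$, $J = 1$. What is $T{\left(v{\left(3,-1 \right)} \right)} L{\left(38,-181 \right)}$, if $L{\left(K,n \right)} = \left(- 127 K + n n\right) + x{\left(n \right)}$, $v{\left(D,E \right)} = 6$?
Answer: $249786$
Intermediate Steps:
$L{\left(K,n \right)} = n + n^{2} - 127 K$ ($L{\left(K,n \right)} = \left(- 127 K + n n\right) + n = \left(- 127 K + n^{2}\right) + n = \left(n^{2} - 127 K\right) + n = n + n^{2} - 127 K$)
$T{\left(g \right)} = -27 + 6 g$ ($T{\left(g \right)} = -27 + 3 \left(1 g + g\right) = -27 + 3 \left(g + g\right) = -27 + 3 \cdot 2 g = -27 + 6 g$)
$T{\left(v{\left(3,-1 \right)} \right)} L{\left(38,-181 \right)} = \left(-27 + 6 \cdot 6\right) \left(-181 + \left(-181\right)^{2} - 4826\right) = \left(-27 + 36\right) \left(-181 + 32761 - 4826\right) = 9 \cdot 27754 = 249786$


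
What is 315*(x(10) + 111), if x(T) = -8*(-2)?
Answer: 40005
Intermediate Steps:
x(T) = 16
315*(x(10) + 111) = 315*(16 + 111) = 315*127 = 40005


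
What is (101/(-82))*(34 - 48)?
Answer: 707/41 ≈ 17.244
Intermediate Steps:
(101/(-82))*(34 - 48) = -1/82*101*(-14) = -101/82*(-14) = 707/41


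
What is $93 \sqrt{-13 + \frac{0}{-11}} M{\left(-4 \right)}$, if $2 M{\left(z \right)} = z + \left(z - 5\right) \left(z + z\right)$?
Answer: $3162 i \sqrt{13} \approx 11401.0 i$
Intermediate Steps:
$M{\left(z \right)} = \frac{z}{2} + z \left(-5 + z\right)$ ($M{\left(z \right)} = \frac{z + \left(z - 5\right) \left(z + z\right)}{2} = \frac{z + \left(-5 + z\right) 2 z}{2} = \frac{z + 2 z \left(-5 + z\right)}{2} = \frac{z}{2} + z \left(-5 + z\right)$)
$93 \sqrt{-13 + \frac{0}{-11}} M{\left(-4 \right)} = 93 \sqrt{-13 + \frac{0}{-11}} \cdot \frac{1}{2} \left(-4\right) \left(-9 + 2 \left(-4\right)\right) = 93 \sqrt{-13 + 0 \left(- \frac{1}{11}\right)} \frac{1}{2} \left(-4\right) \left(-9 - 8\right) = 93 \sqrt{-13 + 0} \cdot \frac{1}{2} \left(-4\right) \left(-17\right) = 93 \sqrt{-13} \cdot 34 = 93 i \sqrt{13} \cdot 34 = 3162 i \sqrt{13}$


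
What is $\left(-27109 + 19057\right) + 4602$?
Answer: $-3450$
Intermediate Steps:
$\left(-27109 + 19057\right) + 4602 = -8052 + 4602 = -3450$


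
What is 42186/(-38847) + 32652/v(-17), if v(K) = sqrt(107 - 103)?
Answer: 211391312/12949 ≈ 16325.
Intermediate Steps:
v(K) = 2 (v(K) = sqrt(4) = 2)
42186/(-38847) + 32652/v(-17) = 42186/(-38847) + 32652/2 = 42186*(-1/38847) + 32652*(1/2) = -14062/12949 + 16326 = 211391312/12949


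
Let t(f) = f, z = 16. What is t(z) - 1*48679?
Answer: -48663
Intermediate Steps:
t(z) - 1*48679 = 16 - 1*48679 = 16 - 48679 = -48663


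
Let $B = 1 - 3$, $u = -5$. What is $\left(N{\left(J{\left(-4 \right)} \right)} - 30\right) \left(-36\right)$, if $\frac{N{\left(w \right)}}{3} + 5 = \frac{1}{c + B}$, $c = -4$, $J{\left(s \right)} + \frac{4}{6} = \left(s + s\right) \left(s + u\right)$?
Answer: $1638$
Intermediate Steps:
$J{\left(s \right)} = - \frac{2}{3} + 2 s \left(-5 + s\right)$ ($J{\left(s \right)} = - \frac{2}{3} + \left(s + s\right) \left(s - 5\right) = - \frac{2}{3} + 2 s \left(-5 + s\right)$)
$B = -2$ ($B = 1 - 3 = -2$)
$N{\left(w \right)} = - \frac{31}{2}$ ($N{\left(w \right)} = -15 + \frac{3}{-4 - 2} = -15 + \frac{3}{-6} = -15 + 3 \left(- \frac{1}{6}\right) = -15 - \frac{1}{2} = - \frac{31}{2}$)
$\left(N{\left(J{\left(-4 \right)} \right)} - 30\right) \left(-36\right) = \left(- \frac{31}{2} - 30\right) \left(-36\right) = \left(- \frac{91}{2}\right) \left(-36\right) = 1638$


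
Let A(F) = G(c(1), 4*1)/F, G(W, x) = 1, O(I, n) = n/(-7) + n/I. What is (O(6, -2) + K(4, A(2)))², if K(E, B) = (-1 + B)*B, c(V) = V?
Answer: 625/7056 ≈ 0.088577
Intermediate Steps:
O(I, n) = -n/7 + n/I (O(I, n) = n*(-⅐) + n/I = -n/7 + n/I)
A(F) = 1/F
K(E, B) = B*(-1 + B)
(O(6, -2) + K(4, A(2)))² = ((-⅐*(-2) - 2/6) + (-1 + 1/2)/2)² = ((2/7 - 2*⅙) + (-1 + ½)/2)² = ((2/7 - ⅓) + (½)*(-½))² = (-1/21 - ¼)² = (-25/84)² = 625/7056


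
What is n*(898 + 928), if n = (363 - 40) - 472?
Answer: -272074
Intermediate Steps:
n = -149 (n = 323 - 472 = -149)
n*(898 + 928) = -149*(898 + 928) = -149*1826 = -272074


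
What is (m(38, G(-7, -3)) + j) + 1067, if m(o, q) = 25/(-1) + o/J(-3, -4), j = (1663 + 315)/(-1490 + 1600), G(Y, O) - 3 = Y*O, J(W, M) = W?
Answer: 172807/165 ≈ 1047.3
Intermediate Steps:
G(Y, O) = 3 + O*Y (G(Y, O) = 3 + Y*O = 3 + O*Y)
j = 989/55 (j = 1978/110 = 1978*(1/110) = 989/55 ≈ 17.982)
m(o, q) = -25 - o/3 (m(o, q) = 25/(-1) + o/(-3) = 25*(-1) + o*(-⅓) = -25 - o/3)
(m(38, G(-7, -3)) + j) + 1067 = ((-25 - ⅓*38) + 989/55) + 1067 = ((-25 - 38/3) + 989/55) + 1067 = (-113/3 + 989/55) + 1067 = -3248/165 + 1067 = 172807/165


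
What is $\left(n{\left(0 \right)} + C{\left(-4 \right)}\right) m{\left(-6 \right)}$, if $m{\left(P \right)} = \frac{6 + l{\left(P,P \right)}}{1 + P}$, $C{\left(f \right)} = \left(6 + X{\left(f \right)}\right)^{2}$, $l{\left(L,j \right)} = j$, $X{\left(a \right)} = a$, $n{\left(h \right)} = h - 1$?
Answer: $0$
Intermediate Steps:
$n{\left(h \right)} = -1 + h$
$C{\left(f \right)} = \left(6 + f\right)^{2}$
$m{\left(P \right)} = \frac{6 + P}{1 + P}$
$\left(n{\left(0 \right)} + C{\left(-4 \right)}\right) m{\left(-6 \right)} = \left(\left(-1 + 0\right) + \left(6 - 4\right)^{2}\right) \frac{6 - 6}{1 - 6} = \left(-1 + 2^{2}\right) \frac{1}{-5} \cdot 0 = \left(-1 + 4\right) \left(\left(- \frac{1}{5}\right) 0\right) = 3 \cdot 0 = 0$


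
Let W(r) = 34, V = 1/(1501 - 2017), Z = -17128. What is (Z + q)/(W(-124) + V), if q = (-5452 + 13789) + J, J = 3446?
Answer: -2758020/17543 ≈ -157.21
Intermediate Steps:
V = -1/516 (V = 1/(-516) = -1/516 ≈ -0.0019380)
q = 11783 (q = (-5452 + 13789) + 3446 = 8337 + 3446 = 11783)
(Z + q)/(W(-124) + V) = (-17128 + 11783)/(34 - 1/516) = -5345/17543/516 = -5345*516/17543 = -2758020/17543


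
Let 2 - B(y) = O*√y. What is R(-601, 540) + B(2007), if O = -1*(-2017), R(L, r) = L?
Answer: -599 - 6051*√223 ≈ -90960.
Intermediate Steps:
O = 2017
B(y) = 2 - 2017*√y
R(-601, 540) + B(2007) = -601 + (2 - 6051*√223) = -599 - 6051*√223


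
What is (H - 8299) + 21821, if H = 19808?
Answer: 33330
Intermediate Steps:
(H - 8299) + 21821 = (19808 - 8299) + 21821 = 11509 + 21821 = 33330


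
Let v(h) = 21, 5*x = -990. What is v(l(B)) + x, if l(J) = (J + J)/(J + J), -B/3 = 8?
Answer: -177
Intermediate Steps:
B = -24 (B = -3*8 = -24)
l(J) = 1 (l(J) = (2*J)/((2*J)) = (2*J)*(1/(2*J)) = 1)
x = -198 (x = (⅕)*(-990) = -198)
v(l(B)) + x = 21 - 198 = -177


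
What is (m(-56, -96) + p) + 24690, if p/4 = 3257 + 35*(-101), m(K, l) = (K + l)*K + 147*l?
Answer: 17978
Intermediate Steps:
m(K, l) = 147*l + K*(K + l) (m(K, l) = K*(K + l) + 147*l = 147*l + K*(K + l))
p = -1112 (p = 4*(3257 + 35*(-101)) = 4*(3257 - 3535) = 4*(-278) = -1112)
(m(-56, -96) + p) + 24690 = (((-56)² + 147*(-96) - 56*(-96)) - 1112) + 24690 = ((3136 - 14112 + 5376) - 1112) + 24690 = (-5600 - 1112) + 24690 = -6712 + 24690 = 17978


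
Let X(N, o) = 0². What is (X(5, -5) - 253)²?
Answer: 64009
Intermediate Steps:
X(N, o) = 0
(X(5, -5) - 253)² = (0 - 253)² = (-253)² = 64009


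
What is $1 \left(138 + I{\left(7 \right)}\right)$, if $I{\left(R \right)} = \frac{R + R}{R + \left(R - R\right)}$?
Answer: $140$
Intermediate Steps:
$I{\left(R \right)} = 2$ ($I{\left(R \right)} = \frac{2 R}{R + 0} = \frac{2 R}{R} = 2$)
$1 \left(138 + I{\left(7 \right)}\right) = 1 \left(138 + 2\right) = 1 \cdot 140 = 140$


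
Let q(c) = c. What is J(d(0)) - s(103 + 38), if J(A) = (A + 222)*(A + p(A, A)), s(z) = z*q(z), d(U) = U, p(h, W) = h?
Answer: -19881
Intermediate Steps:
s(z) = z² (s(z) = z*z = z²)
J(A) = 2*A*(222 + A) (J(A) = (A + 222)*(A + A) = (222 + A)*(2*A) = 2*A*(222 + A))
J(d(0)) - s(103 + 38) = 2*0*(222 + 0) - (103 + 38)² = 2*0*222 - 1*141² = 0 - 1*19881 = 0 - 19881 = -19881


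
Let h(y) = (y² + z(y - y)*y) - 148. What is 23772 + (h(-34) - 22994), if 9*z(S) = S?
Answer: 1786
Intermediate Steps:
z(S) = S/9
h(y) = -148 + y² (h(y) = (y² + ((y - y)/9)*y) - 148 = (y² + ((⅑)*0)*y) - 148 = (y² + 0*y) - 148 = (y² + 0) - 148 = y² - 148 = -148 + y²)
23772 + (h(-34) - 22994) = 23772 + ((-148 + (-34)²) - 22994) = 23772 + ((-148 + 1156) - 22994) = 23772 + (1008 - 22994) = 23772 - 21986 = 1786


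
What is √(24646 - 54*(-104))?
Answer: √30262 ≈ 173.96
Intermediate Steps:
√(24646 - 54*(-104)) = √(24646 + 5616) = √30262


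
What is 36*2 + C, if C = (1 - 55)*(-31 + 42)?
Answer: -522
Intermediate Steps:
C = -594 (C = -54*11 = -594)
36*2 + C = 36*2 - 594 = 72 - 594 = -522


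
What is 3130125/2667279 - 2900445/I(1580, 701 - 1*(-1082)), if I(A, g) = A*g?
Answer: 72113620223/500939890804 ≈ 0.14396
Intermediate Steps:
3130125/2667279 - 2900445/I(1580, 701 - 1*(-1082)) = 3130125/2667279 - 2900445*1/(1580*(701 - 1*(-1082))) = 3130125*(1/2667279) - 2900445*1/(1580*(701 + 1082)) = 1043375/889093 - 2900445/(1580*1783) = 1043375/889093 - 2900445/2817140 = 1043375/889093 - 2900445*1/2817140 = 1043375/889093 - 580089/563428 = 72113620223/500939890804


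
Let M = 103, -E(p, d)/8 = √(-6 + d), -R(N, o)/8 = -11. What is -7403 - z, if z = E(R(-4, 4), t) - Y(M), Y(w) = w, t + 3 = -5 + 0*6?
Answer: -7300 + 8*I*√14 ≈ -7300.0 + 29.933*I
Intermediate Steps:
R(N, o) = 88 (R(N, o) = -8*(-11) = 88)
t = -8 (t = -3 + (-5 + 0*6) = -3 + (-5 + 0) = -3 - 5 = -8)
E(p, d) = -8*√(-6 + d)
z = -103 - 8*I*√14 (z = -8*√(-6 - 8) - 1*103 = -8*I*√14 - 103 = -103 - 8*I*√14 ≈ -103.0 - 29.933*I)
-7403 - z = -7403 - (-103 - 8*I*√14) = -7403 + (103 + 8*I*√14) = -7300 + 8*I*√14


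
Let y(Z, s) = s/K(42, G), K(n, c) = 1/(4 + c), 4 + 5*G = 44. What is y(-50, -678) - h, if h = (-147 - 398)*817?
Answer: 437129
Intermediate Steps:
G = 8 (G = -⅘ + (⅕)*44 = -⅘ + 44/5 = 8)
y(Z, s) = 12*s (y(Z, s) = s/(1/(4 + 8)) = s/(1/12) = s*12 = 12*s)
h = -445265 (h = -545*817 = -445265)
y(-50, -678) - h = 12*(-678) - 1*(-445265) = -8136 + 445265 = 437129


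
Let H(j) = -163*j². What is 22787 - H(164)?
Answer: 4406835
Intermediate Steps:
22787 - H(164) = 22787 - (-163)*164² = 22787 - (-163)*26896 = 22787 - 1*(-4384048) = 22787 + 4384048 = 4406835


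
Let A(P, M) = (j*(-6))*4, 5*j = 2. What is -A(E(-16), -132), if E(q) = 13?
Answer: 48/5 ≈ 9.6000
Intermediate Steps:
j = ⅖ (j = (⅕)*2 = ⅖ ≈ 0.40000)
A(P, M) = -48/5 (A(P, M) = ((⅖)*(-6))*4 = -12/5*4 = -48/5)
-A(E(-16), -132) = -1*(-48/5) = 48/5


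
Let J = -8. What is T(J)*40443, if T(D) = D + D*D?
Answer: 2264808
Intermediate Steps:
T(D) = D + D**2
T(J)*40443 = -8*(1 - 8)*40443 = -8*(-7)*40443 = 56*40443 = 2264808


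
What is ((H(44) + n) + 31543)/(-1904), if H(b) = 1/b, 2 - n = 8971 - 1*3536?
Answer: -1148841/83776 ≈ -13.713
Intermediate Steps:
n = -5433 (n = 2 - (8971 - 1*3536) = 2 - (8971 - 3536) = 2 - 1*5435 = 2 - 5435 = -5433)
((H(44) + n) + 31543)/(-1904) = ((1/44 - 5433) + 31543)/(-1904) = ((1/44 - 5433) + 31543)*(-1/1904) = (-239051/44 + 31543)*(-1/1904) = (1148841/44)*(-1/1904) = -1148841/83776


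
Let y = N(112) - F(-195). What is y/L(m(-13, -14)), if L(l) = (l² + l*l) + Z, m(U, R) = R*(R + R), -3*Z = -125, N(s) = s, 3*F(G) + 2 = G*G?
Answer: -37687/922109 ≈ -0.040870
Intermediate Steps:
F(G) = -⅔ + G²/3 (F(G) = -⅔ + (G*G)/3 = -⅔ + G²/3)
Z = 125/3 (Z = -⅓*(-125) = 125/3 ≈ 41.667)
m(U, R) = 2*R² (m(U, R) = R*(2*R) = 2*R²)
L(l) = 125/3 + 2*l² (L(l) = (l² + l*l) + 125/3 = (l² + l²) + 125/3 = 2*l² + 125/3 = 125/3 + 2*l²)
y = -37687/3 (y = 112 - (-⅔ + (⅓)*(-195)²) = 112 - (-⅔ + (⅓)*38025) = 112 - (-⅔ + 12675) = 112 - 1*38023/3 = 112 - 38023/3 = -37687/3 ≈ -12562.)
y/L(m(-13, -14)) = -37687/(3*(125/3 + 2*(2*(-14)²)²)) = -37687/(3*(125/3 + 2*(2*196)²)) = -37687/(3*(125/3 + 2*392²)) = -37687/(3*(125/3 + 2*153664)) = -37687/(3*(125/3 + 307328)) = -37687/(3*922109/3) = -37687/3*3/922109 = -37687/922109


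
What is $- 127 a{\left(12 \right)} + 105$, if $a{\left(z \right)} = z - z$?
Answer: $105$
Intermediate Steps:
$a{\left(z \right)} = 0$
$- 127 a{\left(12 \right)} + 105 = \left(-127\right) 0 + 105 = 0 + 105 = 105$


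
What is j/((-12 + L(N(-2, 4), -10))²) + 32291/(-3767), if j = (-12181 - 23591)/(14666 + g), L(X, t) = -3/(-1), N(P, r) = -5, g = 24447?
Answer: -34145860549/3978144117 ≈ -8.5834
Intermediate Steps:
L(X, t) = 3 (L(X, t) = -3*(-1) = 3)
j = -35772/39113 (j = (-12181 - 23591)/(14666 + 24447) = -35772/39113 ≈ -0.91458)
j/((-12 + L(N(-2, 4), -10))²) + 32291/(-3767) = -35772/(39113*(-12 + 3)²) + 32291/(-3767) = -35772/(39113*((-9)²)) + 32291*(-1/3767) = -35772/39113/81 - 32291/3767 = -35772/39113*1/81 - 32291/3767 = -11924/1056051 - 32291/3767 = -34145860549/3978144117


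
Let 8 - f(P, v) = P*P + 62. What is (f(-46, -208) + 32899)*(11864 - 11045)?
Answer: 25167051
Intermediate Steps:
f(P, v) = -54 - P² (f(P, v) = 8 - (P*P + 62) = 8 - (P² + 62) = 8 - (62 + P²) = 8 + (-62 - P²) = -54 - P²)
(f(-46, -208) + 32899)*(11864 - 11045) = ((-54 - 1*(-46)²) + 32899)*(11864 - 11045) = ((-54 - 1*2116) + 32899)*819 = ((-54 - 2116) + 32899)*819 = (-2170 + 32899)*819 = 30729*819 = 25167051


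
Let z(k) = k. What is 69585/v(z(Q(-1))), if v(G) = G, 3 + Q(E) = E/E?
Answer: -69585/2 ≈ -34793.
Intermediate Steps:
Q(E) = -2 (Q(E) = -3 + E/E = -3 + 1 = -2)
69585/v(z(Q(-1))) = 69585/(-2) = 69585*(-1/2) = -69585/2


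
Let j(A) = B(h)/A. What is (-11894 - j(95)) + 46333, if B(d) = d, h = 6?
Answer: 3271699/95 ≈ 34439.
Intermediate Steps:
j(A) = 6/A
(-11894 - j(95)) + 46333 = (-11894 - 6/95) + 46333 = -1129936/95 + 46333 = 3271699/95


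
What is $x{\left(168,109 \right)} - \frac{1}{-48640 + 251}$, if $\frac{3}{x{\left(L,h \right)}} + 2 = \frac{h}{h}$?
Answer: $- \frac{145166}{48389} \approx -3.0$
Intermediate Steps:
$x{\left(L,h \right)} = -3$ ($x{\left(L,h \right)} = \frac{3}{-2 + \frac{h}{h}} = \frac{3}{-2 + 1} = \frac{3}{-1} = 3 \left(-1\right) = -3$)
$x{\left(168,109 \right)} - \frac{1}{-48640 + 251} = -3 - \frac{1}{-48640 + 251} = -3 - \frac{1}{-48389} = -3 - - \frac{1}{48389} = -3 + \frac{1}{48389} = - \frac{145166}{48389}$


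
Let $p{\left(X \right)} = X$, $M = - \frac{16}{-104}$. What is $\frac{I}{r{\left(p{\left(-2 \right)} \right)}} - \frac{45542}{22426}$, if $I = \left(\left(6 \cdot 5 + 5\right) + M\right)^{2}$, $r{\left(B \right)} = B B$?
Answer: $\frac{2326430641}{7579988} \approx 306.92$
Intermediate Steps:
$M = \frac{2}{13}$ ($M = \left(-16\right) \left(- \frac{1}{104}\right) = \frac{2}{13} \approx 0.15385$)
$r{\left(B \right)} = B^{2}$
$I = \frac{208849}{169}$ ($I = \left(\left(6 \cdot 5 + 5\right) + \frac{2}{13}\right)^{2} = \left(\left(30 + 5\right) + \frac{2}{13}\right)^{2} = \left(35 + \frac{2}{13}\right)^{2} = \left(\frac{457}{13}\right)^{2} = \frac{208849}{169} \approx 1235.8$)
$\frac{I}{r{\left(p{\left(-2 \right)} \right)}} - \frac{45542}{22426} = \frac{208849}{169 \left(-2\right)^{2}} - \frac{45542}{22426} = \frac{208849}{169 \cdot 4} - \frac{22771}{11213} = \frac{208849}{169} \cdot \frac{1}{4} - \frac{22771}{11213} = \frac{208849}{676} - \frac{22771}{11213} = \frac{2326430641}{7579988}$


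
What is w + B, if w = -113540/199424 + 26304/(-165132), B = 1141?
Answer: 782304172319/686068416 ≈ 1140.3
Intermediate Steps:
w = -499890337/686068416 (w = -113540*1/199424 + 26304*(-1/165132) = -28385/49856 - 2192/13761 = -499890337/686068416 ≈ -0.72863)
w + B = -499890337/686068416 + 1141 = 782304172319/686068416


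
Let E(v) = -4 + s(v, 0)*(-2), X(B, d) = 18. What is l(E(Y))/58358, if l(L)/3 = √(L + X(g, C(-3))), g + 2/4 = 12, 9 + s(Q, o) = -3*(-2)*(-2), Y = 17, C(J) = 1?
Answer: 3*√14/29179 ≈ 0.00038469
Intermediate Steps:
s(Q, o) = -21 (s(Q, o) = -9 - 3*(-2)*(-2) = -9 + 6*(-2) = -9 - 12 = -21)
g = 23/2 (g = -½ + 12 = 23/2 ≈ 11.500)
E(v) = 38 (E(v) = -4 - 21*(-2) = -4 + 42 = 38)
l(L) = 3*√(18 + L) (l(L) = 3*√(L + 18) = 3*√(18 + L))
l(E(Y))/58358 = (3*√(18 + 38))/58358 = (3*√56)*(1/58358) = (3*(2*√14))*(1/58358) = (6*√14)*(1/58358) = 3*√14/29179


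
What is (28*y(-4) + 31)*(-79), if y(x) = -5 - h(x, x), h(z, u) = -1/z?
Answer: 9164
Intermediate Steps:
y(x) = -5 + 1/x (y(x) = -5 - (-1)/x = -5 + 1/x)
(28*y(-4) + 31)*(-79) = (28*(-5 + 1/(-4)) + 31)*(-79) = (28*(-5 - ¼) + 31)*(-79) = (28*(-21/4) + 31)*(-79) = (-147 + 31)*(-79) = -116*(-79) = 9164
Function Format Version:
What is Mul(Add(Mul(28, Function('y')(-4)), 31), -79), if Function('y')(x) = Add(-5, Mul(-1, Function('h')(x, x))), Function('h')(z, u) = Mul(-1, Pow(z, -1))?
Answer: 9164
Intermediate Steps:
Function('y')(x) = Add(-5, Pow(x, -1)) (Function('y')(x) = Add(-5, Mul(-1, Mul(-1, Pow(x, -1)))) = Add(-5, Pow(x, -1)))
Mul(Add(Mul(28, Function('y')(-4)), 31), -79) = Mul(Add(Mul(28, Add(-5, Pow(-4, -1))), 31), -79) = Mul(Add(Mul(28, Add(-5, Rational(-1, 4))), 31), -79) = Mul(Add(Mul(28, Rational(-21, 4)), 31), -79) = Mul(Add(-147, 31), -79) = Mul(-116, -79) = 9164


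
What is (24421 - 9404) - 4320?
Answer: 10697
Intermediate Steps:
(24421 - 9404) - 4320 = 15017 - 4320 = 10697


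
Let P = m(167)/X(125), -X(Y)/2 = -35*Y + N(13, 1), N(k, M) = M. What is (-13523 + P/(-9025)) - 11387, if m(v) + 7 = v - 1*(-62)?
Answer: -327776989537/13158450 ≈ -24910.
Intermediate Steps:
m(v) = 55 + v (m(v) = -7 + (v - 1*(-62)) = -7 + (v + 62) = -7 + (62 + v) = 55 + v)
X(Y) = -2 + 70*Y (X(Y) = -2*(-35*Y + 1) = -2*(1 - 35*Y) = -2 + 70*Y)
P = 37/1458 (P = (55 + 167)/(-2 + 70*125) = 222/(-2 + 8750) = 222/8748 = 222*(1/8748) = 37/1458 ≈ 0.025377)
(-13523 + P/(-9025)) - 11387 = (-13523 + (37/1458)/(-9025)) - 11387 = (-13523 + (37/1458)*(-1/9025)) - 11387 = (-13523 - 37/13158450) - 11387 = -177941719387/13158450 - 11387 = -327776989537/13158450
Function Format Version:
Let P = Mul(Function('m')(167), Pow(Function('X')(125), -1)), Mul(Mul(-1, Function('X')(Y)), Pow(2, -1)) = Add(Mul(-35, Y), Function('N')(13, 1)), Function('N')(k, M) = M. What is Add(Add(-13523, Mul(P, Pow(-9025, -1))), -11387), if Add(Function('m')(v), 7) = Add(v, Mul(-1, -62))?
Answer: Rational(-327776989537, 13158450) ≈ -24910.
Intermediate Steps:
Function('m')(v) = Add(55, v) (Function('m')(v) = Add(-7, Add(v, Mul(-1, -62))) = Add(-7, Add(v, 62)) = Add(-7, Add(62, v)) = Add(55, v))
Function('X')(Y) = Add(-2, Mul(70, Y)) (Function('X')(Y) = Mul(-2, Add(Mul(-35, Y), 1)) = Mul(-2, Add(1, Mul(-35, Y))) = Add(-2, Mul(70, Y)))
P = Rational(37, 1458) (P = Mul(Add(55, 167), Pow(Add(-2, Mul(70, 125)), -1)) = Mul(222, Pow(Add(-2, 8750), -1)) = Mul(222, Pow(8748, -1)) = Mul(222, Rational(1, 8748)) = Rational(37, 1458) ≈ 0.025377)
Add(Add(-13523, Mul(P, Pow(-9025, -1))), -11387) = Add(Add(-13523, Mul(Rational(37, 1458), Pow(-9025, -1))), -11387) = Add(Add(-13523, Mul(Rational(37, 1458), Rational(-1, 9025))), -11387) = Add(Add(-13523, Rational(-37, 13158450)), -11387) = Add(Rational(-177941719387, 13158450), -11387) = Rational(-327776989537, 13158450)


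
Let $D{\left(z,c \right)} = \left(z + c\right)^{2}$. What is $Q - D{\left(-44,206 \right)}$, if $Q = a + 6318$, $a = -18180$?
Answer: $-38106$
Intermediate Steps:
$D{\left(z,c \right)} = \left(c + z\right)^{2}$
$Q = -11862$ ($Q = -18180 + 6318 = -11862$)
$Q - D{\left(-44,206 \right)} = -11862 - \left(206 - 44\right)^{2} = -11862 - 162^{2} = -11862 - 26244 = -38106$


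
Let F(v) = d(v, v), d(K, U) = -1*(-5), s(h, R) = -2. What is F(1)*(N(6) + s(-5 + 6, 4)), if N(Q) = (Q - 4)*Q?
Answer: 50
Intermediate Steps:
N(Q) = Q*(-4 + Q) (N(Q) = (-4 + Q)*Q = Q*(-4 + Q))
d(K, U) = 5
F(v) = 5
F(1)*(N(6) + s(-5 + 6, 4)) = 5*(6*(-4 + 6) - 2) = 5*(6*2 - 2) = 5*(12 - 2) = 5*10 = 50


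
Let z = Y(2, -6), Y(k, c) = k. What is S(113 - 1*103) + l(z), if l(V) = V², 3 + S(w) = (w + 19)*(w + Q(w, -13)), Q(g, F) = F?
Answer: -86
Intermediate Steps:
S(w) = -3 + (-13 + w)*(19 + w) (S(w) = -3 + (w + 19)*(w - 13) = -3 + (19 + w)*(-13 + w) = -3 + (-13 + w)*(19 + w))
z = 2
S(113 - 1*103) + l(z) = (-250 + (113 - 1*103)² + 6*(113 - 1*103)) + 2² = (-250 + (113 - 103)² + 6*(113 - 103)) + 4 = (-250 + 10² + 6*10) + 4 = (-250 + 100 + 60) + 4 = -90 + 4 = -86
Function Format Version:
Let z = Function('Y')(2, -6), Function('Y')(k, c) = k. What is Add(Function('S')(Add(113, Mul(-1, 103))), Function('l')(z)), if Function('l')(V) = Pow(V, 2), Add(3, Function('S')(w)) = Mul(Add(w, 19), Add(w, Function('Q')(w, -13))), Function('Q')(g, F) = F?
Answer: -86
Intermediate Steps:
Function('S')(w) = Add(-3, Mul(Add(-13, w), Add(19, w))) (Function('S')(w) = Add(-3, Mul(Add(w, 19), Add(w, -13))) = Add(-3, Mul(Add(19, w), Add(-13, w))) = Add(-3, Mul(Add(-13, w), Add(19, w))))
z = 2
Add(Function('S')(Add(113, Mul(-1, 103))), Function('l')(z)) = Add(Add(-250, Pow(Add(113, Mul(-1, 103)), 2), Mul(6, Add(113, Mul(-1, 103)))), Pow(2, 2)) = Add(Add(-250, Pow(Add(113, -103), 2), Mul(6, Add(113, -103))), 4) = Add(Add(-250, Pow(10, 2), Mul(6, 10)), 4) = Add(Add(-250, 100, 60), 4) = Add(-90, 4) = -86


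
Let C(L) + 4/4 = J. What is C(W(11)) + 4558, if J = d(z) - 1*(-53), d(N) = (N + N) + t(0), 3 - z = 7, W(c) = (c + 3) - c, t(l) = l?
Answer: 4602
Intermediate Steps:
W(c) = 3 (W(c) = (3 + c) - c = 3)
z = -4 (z = 3 - 1*7 = 3 - 7 = -4)
d(N) = 2*N (d(N) = (N + N) + 0 = 2*N + 0 = 2*N)
J = 45 (J = 2*(-4) - 1*(-53) = -8 + 53 = 45)
C(L) = 44 (C(L) = -1 + 45 = 44)
C(W(11)) + 4558 = 44 + 4558 = 4602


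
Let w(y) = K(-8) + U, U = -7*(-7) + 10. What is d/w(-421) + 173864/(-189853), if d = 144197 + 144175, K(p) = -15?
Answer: 13685159825/2088383 ≈ 6553.0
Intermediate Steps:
d = 288372
U = 59 (U = 49 + 10 = 59)
w(y) = 44 (w(y) = -15 + 59 = 44)
d/w(-421) + 173864/(-189853) = 288372/44 + 173864/(-189853) = 288372*(1/44) + 173864*(-1/189853) = 72093/11 - 173864/189853 = 13685159825/2088383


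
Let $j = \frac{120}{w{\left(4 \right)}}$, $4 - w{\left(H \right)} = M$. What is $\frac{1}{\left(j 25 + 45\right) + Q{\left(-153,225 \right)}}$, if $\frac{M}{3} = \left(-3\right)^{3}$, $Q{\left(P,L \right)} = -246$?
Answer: $- \frac{17}{2817} \approx -0.0060348$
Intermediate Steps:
$M = -81$ ($M = 3 \left(-3\right)^{3} = 3 \left(-27\right) = -81$)
$w{\left(H \right)} = 85$ ($w{\left(H \right)} = 4 - -81 = 4 + 81 = 85$)
$j = \frac{24}{17}$ ($j = \frac{120}{85} = 120 \cdot \frac{1}{85} = \frac{24}{17} \approx 1.4118$)
$\frac{1}{\left(j 25 + 45\right) + Q{\left(-153,225 \right)}} = \frac{1}{\left(\frac{24}{17} \cdot 25 + 45\right) - 246} = \frac{1}{\left(\frac{600}{17} + 45\right) - 246} = \frac{1}{\frac{1365}{17} - 246} = \frac{1}{- \frac{2817}{17}} = - \frac{17}{2817}$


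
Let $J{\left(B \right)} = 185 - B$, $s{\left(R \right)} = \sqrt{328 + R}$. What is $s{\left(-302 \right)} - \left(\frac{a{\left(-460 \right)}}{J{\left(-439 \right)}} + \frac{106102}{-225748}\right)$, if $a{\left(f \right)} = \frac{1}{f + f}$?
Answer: $\frac{15227815477}{32399352960} + \sqrt{26} \approx 5.569$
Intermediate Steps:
$a{\left(f \right)} = \frac{1}{2 f}$
$s{\left(-302 \right)} - \left(\frac{a{\left(-460 \right)}}{J{\left(-439 \right)}} + \frac{106102}{-225748}\right) = \sqrt{328 - 302} - \left(\frac{\frac{1}{2} \frac{1}{-460}}{185 - -439} + \frac{106102}{-225748}\right) = \sqrt{26} - \left(\frac{\frac{1}{2} \left(- \frac{1}{460}\right)}{185 + 439} + 106102 \left(- \frac{1}{225748}\right)\right) = \sqrt{26} - \left(- \frac{1}{920 \cdot 624} - \frac{53051}{112874}\right) = \sqrt{26} - \left(\left(- \frac{1}{920}\right) \frac{1}{624} - \frac{53051}{112874}\right) = \sqrt{26} - \left(- \frac{1}{574080} - \frac{53051}{112874}\right) = \sqrt{26} - - \frac{15227815477}{32399352960} = \sqrt{26} + \frac{15227815477}{32399352960} = \frac{15227815477}{32399352960} + \sqrt{26}$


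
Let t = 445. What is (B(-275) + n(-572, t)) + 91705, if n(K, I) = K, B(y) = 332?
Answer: 91465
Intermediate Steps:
(B(-275) + n(-572, t)) + 91705 = (332 - 572) + 91705 = -240 + 91705 = 91465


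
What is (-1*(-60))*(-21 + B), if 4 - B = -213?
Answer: 11760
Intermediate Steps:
B = 217 (B = 4 - 1*(-213) = 4 + 213 = 217)
(-1*(-60))*(-21 + B) = (-1*(-60))*(-21 + 217) = 60*196 = 11760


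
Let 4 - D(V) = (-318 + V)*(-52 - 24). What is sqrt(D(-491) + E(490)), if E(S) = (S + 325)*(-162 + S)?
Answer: 4*sqrt(12865) ≈ 453.70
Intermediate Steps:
D(V) = -24164 + 76*V (D(V) = 4 - (-318 + V)*(-52 - 24) = 4 - (-318 + V)*(-76) = 4 - (24168 - 76*V) = 4 + (-24168 + 76*V) = -24164 + 76*V)
E(S) = (-162 + S)*(325 + S) (E(S) = (325 + S)*(-162 + S) = (-162 + S)*(325 + S))
sqrt(D(-491) + E(490)) = sqrt((-24164 + 76*(-491)) + (-52650 + 490**2 + 163*490)) = sqrt((-24164 - 37316) + (-52650 + 240100 + 79870)) = sqrt(-61480 + 267320) = sqrt(205840) = 4*sqrt(12865)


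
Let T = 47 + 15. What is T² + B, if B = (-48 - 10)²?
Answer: 7208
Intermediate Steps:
T = 62
B = 3364 (B = (-58)² = 3364)
T² + B = 62² + 3364 = 3844 + 3364 = 7208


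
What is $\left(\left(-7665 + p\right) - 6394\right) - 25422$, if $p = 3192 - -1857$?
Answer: $-34432$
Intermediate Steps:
$p = 5049$ ($p = 3192 + 1857 = 5049$)
$\left(\left(-7665 + p\right) - 6394\right) - 25422 = \left(\left(-7665 + 5049\right) - 6394\right) - 25422 = \left(-2616 - 6394\right) - 25422 = -9010 - 25422 = -34432$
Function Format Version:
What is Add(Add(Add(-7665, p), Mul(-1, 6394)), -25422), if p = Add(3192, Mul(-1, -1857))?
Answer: -34432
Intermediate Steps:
p = 5049 (p = Add(3192, 1857) = 5049)
Add(Add(Add(-7665, p), Mul(-1, 6394)), -25422) = Add(Add(Add(-7665, 5049), Mul(-1, 6394)), -25422) = Add(Add(-2616, -6394), -25422) = Add(-9010, -25422) = -34432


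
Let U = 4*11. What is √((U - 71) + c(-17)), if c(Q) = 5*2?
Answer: I*√17 ≈ 4.1231*I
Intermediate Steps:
c(Q) = 10
U = 44
√((U - 71) + c(-17)) = √((44 - 71) + 10) = √(-27 + 10) = √(-17) = I*√17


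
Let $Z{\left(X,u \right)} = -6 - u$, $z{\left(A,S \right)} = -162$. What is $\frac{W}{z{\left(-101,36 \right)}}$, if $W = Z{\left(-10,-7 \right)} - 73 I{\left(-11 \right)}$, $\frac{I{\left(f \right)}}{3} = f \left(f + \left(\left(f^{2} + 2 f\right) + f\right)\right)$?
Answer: $- \frac{92747}{81} \approx -1145.0$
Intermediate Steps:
$I{\left(f \right)} = 3 f \left(f^{2} + 4 f\right)$ ($I{\left(f \right)} = 3 f \left(f + \left(\left(f^{2} + 2 f\right) + f\right)\right) = 3 f \left(f + \left(f^{2} + 3 f\right)\right) = 3 f \left(f^{2} + 4 f\right)$)
$W = 185494$ ($W = \left(-6 - -7\right) - 73 \cdot 3 \left(-11\right)^{2} \left(4 - 11\right) = \left(-6 + 7\right) - 73 \cdot 3 \cdot 121 \left(-7\right) = 1 - -185493 = 1 + 185493 = 185494$)
$\frac{W}{z{\left(-101,36 \right)}} = \frac{185494}{-162} = 185494 \left(- \frac{1}{162}\right) = - \frac{92747}{81}$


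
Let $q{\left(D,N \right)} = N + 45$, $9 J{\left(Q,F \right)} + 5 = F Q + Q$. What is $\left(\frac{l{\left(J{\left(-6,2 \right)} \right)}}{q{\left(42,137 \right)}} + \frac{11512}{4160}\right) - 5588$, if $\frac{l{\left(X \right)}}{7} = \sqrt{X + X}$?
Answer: $- \frac{2904321}{520} + \frac{i \sqrt{46}}{78} \approx -5585.2 + 0.086953 i$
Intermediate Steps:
$J{\left(Q,F \right)} = - \frac{5}{9} + \frac{Q}{9} + \frac{F Q}{9}$ ($J{\left(Q,F \right)} = - \frac{5}{9} + \frac{F Q + Q}{9} = - \frac{5}{9} + \frac{Q + F Q}{9} = - \frac{5}{9} + \left(\frac{Q}{9} + \frac{F Q}{9}\right) = - \frac{5}{9} + \frac{Q}{9} + \frac{F Q}{9}$)
$q{\left(D,N \right)} = 45 + N$
$l{\left(X \right)} = 7 \sqrt{2} \sqrt{X}$ ($l{\left(X \right)} = 7 \sqrt{X + X} = 7 \sqrt{2 X} = 7 \sqrt{2} \sqrt{X}$)
$\left(\frac{l{\left(J{\left(-6,2 \right)} \right)}}{q{\left(42,137 \right)}} + \frac{11512}{4160}\right) - 5588 = \left(\frac{7 \sqrt{2} \sqrt{- \frac{5}{9} + \frac{1}{9} \left(-6\right) + \frac{1}{9} \cdot 2 \left(-6\right)}}{45 + 137} + \frac{11512}{4160}\right) - 5588 = \left(\frac{7 \sqrt{2} \sqrt{- \frac{5}{9} - \frac{2}{3} - \frac{4}{3}}}{182} + 11512 \cdot \frac{1}{4160}\right) - 5588 = \left(7 \sqrt{2} \sqrt{- \frac{23}{9}} \cdot \frac{1}{182} + \frac{1439}{520}\right) - 5588 = \left(7 \sqrt{2} \frac{i \sqrt{23}}{3} \cdot \frac{1}{182} + \frac{1439}{520}\right) - 5588 = \left(\frac{7 i \sqrt{46}}{3} \cdot \frac{1}{182} + \frac{1439}{520}\right) - 5588 = \left(\frac{i \sqrt{46}}{78} + \frac{1439}{520}\right) - 5588 = \left(\frac{1439}{520} + \frac{i \sqrt{46}}{78}\right) - 5588 = - \frac{2904321}{520} + \frac{i \sqrt{46}}{78}$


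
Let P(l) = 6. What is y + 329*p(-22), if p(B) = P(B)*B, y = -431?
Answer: -43859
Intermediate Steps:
p(B) = 6*B
y + 329*p(-22) = -431 + 329*(6*(-22)) = -431 + 329*(-132) = -431 - 43428 = -43859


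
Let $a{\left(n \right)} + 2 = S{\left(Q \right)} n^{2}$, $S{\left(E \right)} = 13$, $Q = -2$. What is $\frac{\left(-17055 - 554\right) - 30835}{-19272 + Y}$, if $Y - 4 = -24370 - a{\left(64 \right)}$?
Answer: $\frac{12111}{24221} \approx 0.50002$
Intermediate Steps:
$a{\left(n \right)} = -2 + 13 n^{2}$
$Y = -77612$ ($Y = 4 - \left(24368 + 53248\right) = 4 - 77616 = -77612$)
$\frac{\left(-17055 - 554\right) - 30835}{-19272 + Y} = \frac{\left(-17055 - 554\right) - 30835}{-19272 - 77612} = \frac{\left(-17055 - 554\right) - 30835}{-96884} = \left(-17609 - 30835\right) \left(- \frac{1}{96884}\right) = \left(-48444\right) \left(- \frac{1}{96884}\right) = \frac{12111}{24221}$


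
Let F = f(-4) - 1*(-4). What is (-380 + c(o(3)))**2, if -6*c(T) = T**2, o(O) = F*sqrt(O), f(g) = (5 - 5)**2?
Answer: 150544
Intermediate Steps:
f(g) = 0 (f(g) = 0**2 = 0)
F = 4 (F = 0 - 1*(-4) = 0 + 4 = 4)
o(O) = 4*sqrt(O)
c(T) = -T**2/6
(-380 + c(o(3)))**2 = (-380 - (4*sqrt(3))**2/6)**2 = (-380 - 1/6*48)**2 = (-380 - 8)**2 = (-388)**2 = 150544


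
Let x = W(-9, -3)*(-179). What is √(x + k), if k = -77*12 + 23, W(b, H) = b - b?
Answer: I*√901 ≈ 30.017*I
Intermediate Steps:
W(b, H) = 0
x = 0 (x = 0*(-179) = 0)
k = -901 (k = -924 + 23 = -901)
√(x + k) = √(0 - 901) = √(-901) = I*√901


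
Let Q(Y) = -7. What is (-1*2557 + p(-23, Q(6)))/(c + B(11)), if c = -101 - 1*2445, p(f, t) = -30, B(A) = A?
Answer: 199/195 ≈ 1.0205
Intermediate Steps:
c = -2546 (c = -101 - 2445 = -2546)
(-1*2557 + p(-23, Q(6)))/(c + B(11)) = (-1*2557 - 30)/(-2546 + 11) = (-2557 - 30)/(-2535) = -2587*(-1/2535) = 199/195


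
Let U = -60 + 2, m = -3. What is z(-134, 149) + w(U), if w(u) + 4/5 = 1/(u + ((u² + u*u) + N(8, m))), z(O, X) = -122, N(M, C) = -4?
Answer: -4092919/33330 ≈ -122.80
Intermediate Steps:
U = -58
w(u) = -⅘ + 1/(-4 + u + 2*u²) (w(u) = -⅘ + 1/(u + ((u² + u*u) - 4)) = -⅘ + 1/(u + ((u² + u²) - 4)) = -⅘ + 1/(u + (2*u² - 4)) = -⅘ + 1/(u + (-4 + 2*u²)) = -⅘ + 1/(-4 + u + 2*u²))
z(-134, 149) + w(U) = -122 + (21 - 8*(-58)² - 4*(-58))/(5*(-4 - 58 + 2*(-58)²)) = -122 + (21 - 8*3364 + 232)/(5*(-4 - 58 + 2*3364)) = -122 + (21 - 26912 + 232)/(5*(-4 - 58 + 6728)) = -122 + (⅕)*(-26659)/6666 = -122 + (⅕)*(1/6666)*(-26659) = -122 - 26659/33330 = -4092919/33330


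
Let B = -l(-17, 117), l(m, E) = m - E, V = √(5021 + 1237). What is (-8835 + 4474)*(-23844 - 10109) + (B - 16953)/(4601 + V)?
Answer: 3133576428059900/21162943 + 16819*√6258/21162943 ≈ 1.4807e+8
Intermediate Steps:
V = √6258 ≈ 79.108
B = 134 (B = -(-17 - 1*117) = -(-17 - 117) = -1*(-134) = 134)
(-8835 + 4474)*(-23844 - 10109) + (B - 16953)/(4601 + V) = (-8835 + 4474)*(-23844 - 10109) + (134 - 16953)/(4601 + √6258) = -4361*(-33953) - 16819/(4601 + √6258) = 148069033 - 16819/(4601 + √6258)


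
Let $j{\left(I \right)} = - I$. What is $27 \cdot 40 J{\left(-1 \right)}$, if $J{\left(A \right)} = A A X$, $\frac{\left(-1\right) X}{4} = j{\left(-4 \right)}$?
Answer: $-17280$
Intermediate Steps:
$X = -16$ ($X = - 4 \left(\left(-1\right) \left(-4\right)\right) = \left(-4\right) 4 = -16$)
$J{\left(A \right)} = - 16 A^{2}$ ($J{\left(A \right)} = A A \left(-16\right) = A^{2} \left(-16\right) = - 16 A^{2}$)
$27 \cdot 40 J{\left(-1 \right)} = 27 \cdot 40 \left(- 16 \left(-1\right)^{2}\right) = 1080 \left(\left(-16\right) 1\right) = 1080 \left(-16\right) = -17280$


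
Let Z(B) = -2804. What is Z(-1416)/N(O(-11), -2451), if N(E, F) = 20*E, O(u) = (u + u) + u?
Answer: 701/165 ≈ 4.2485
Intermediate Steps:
O(u) = 3*u (O(u) = 2*u + u = 3*u)
Z(-1416)/N(O(-11), -2451) = -2804/(20*(3*(-11))) = -2804/(20*(-33)) = -2804/(-660) = -2804*(-1/660) = 701/165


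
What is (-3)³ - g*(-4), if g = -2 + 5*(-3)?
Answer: -95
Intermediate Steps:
g = -17 (g = -2 - 15 = -17)
(-3)³ - g*(-4) = (-3)³ - (-17)*(-4) = -27 - 1*68 = -27 - 68 = -95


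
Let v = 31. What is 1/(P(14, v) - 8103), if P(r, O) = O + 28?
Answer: -1/8044 ≈ -0.00012432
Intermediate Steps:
P(r, O) = 28 + O
1/(P(14, v) - 8103) = 1/((28 + 31) - 8103) = 1/(59 - 8103) = 1/(-8044) = -1/8044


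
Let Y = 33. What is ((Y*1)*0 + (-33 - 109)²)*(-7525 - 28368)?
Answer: -723746452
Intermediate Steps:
((Y*1)*0 + (-33 - 109)²)*(-7525 - 28368) = ((33*1)*0 + (-33 - 109)²)*(-7525 - 28368) = (33*0 + (-142)²)*(-35893) = (0 + 20164)*(-35893) = 20164*(-35893) = -723746452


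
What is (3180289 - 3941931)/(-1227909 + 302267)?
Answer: 380821/462821 ≈ 0.82283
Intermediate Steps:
(3180289 - 3941931)/(-1227909 + 302267) = -761642/(-925642) = -761642*(-1/925642) = 380821/462821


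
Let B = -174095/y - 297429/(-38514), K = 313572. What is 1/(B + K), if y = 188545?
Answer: 69158306/21686578554327 ≈ 3.1890e-6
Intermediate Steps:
B = 470225295/69158306 (B = -174095/188545 - 297429/(-38514) = -174095*1/188545 - 297429*(-1/38514) = -34819/37709 + 99143/12838 = 470225295/69158306 ≈ 6.7993)
1/(B + K) = 1/(470225295/69158306 + 313572) = 1/(21686578554327/69158306) = 69158306/21686578554327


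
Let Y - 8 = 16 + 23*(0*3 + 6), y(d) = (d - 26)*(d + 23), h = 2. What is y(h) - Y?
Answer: -762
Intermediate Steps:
y(d) = (-26 + d)*(23 + d)
Y = 162 (Y = 8 + (16 + 23*(0*3 + 6)) = 8 + (16 + 23*(0 + 6)) = 8 + (16 + 23*6) = 8 + (16 + 138) = 8 + 154 = 162)
y(h) - Y = (-598 + 2² - 3*2) - 1*162 = (-598 + 4 - 6) - 162 = -600 - 162 = -762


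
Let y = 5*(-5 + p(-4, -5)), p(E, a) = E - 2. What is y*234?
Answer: -12870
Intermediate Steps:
p(E, a) = -2 + E
y = -55 (y = 5*(-5 + (-2 - 4)) = 5*(-5 - 6) = 5*(-11) = -55)
y*234 = -55*234 = -12870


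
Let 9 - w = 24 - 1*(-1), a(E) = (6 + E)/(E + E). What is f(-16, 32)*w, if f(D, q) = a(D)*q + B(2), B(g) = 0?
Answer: -160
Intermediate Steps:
a(E) = (6 + E)/(2*E) (a(E) = (6 + E)/((2*E)) = (6 + E)*(1/(2*E)) = (6 + E)/(2*E))
f(D, q) = q*(6 + D)/(2*D) (f(D, q) = ((6 + D)/(2*D))*q + 0 = q*(6 + D)/(2*D) + 0 = q*(6 + D)/(2*D))
w = -16 (w = 9 - (24 - 1*(-1)) = 9 - (24 + 1) = 9 - 1*25 = 9 - 25 = -16)
f(-16, 32)*w = ((½)*32*(6 - 16)/(-16))*(-16) = ((½)*32*(-1/16)*(-10))*(-16) = 10*(-16) = -160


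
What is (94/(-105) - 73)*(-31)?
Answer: 240529/105 ≈ 2290.8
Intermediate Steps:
(94/(-105) - 73)*(-31) = (94*(-1/105) - 73)*(-31) = (-94/105 - 73)*(-31) = -7759/105*(-31) = 240529/105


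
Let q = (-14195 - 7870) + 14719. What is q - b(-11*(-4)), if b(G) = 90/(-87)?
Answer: -213004/29 ≈ -7345.0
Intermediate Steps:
b(G) = -30/29 (b(G) = 90*(-1/87) = -30/29)
q = -7346 (q = -22065 + 14719 = -7346)
q - b(-11*(-4)) = -7346 - 1*(-30/29) = -7346 + 30/29 = -213004/29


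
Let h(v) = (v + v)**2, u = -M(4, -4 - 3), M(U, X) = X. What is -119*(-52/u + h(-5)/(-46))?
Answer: 26282/23 ≈ 1142.7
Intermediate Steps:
u = 7 (u = -(-4 - 3) = -1*(-7) = 7)
h(v) = 4*v**2 (h(v) = (2*v)**2 = 4*v**2)
-119*(-52/u + h(-5)/(-46)) = -119*(-52/7 + (4*(-5)**2)/(-46)) = -119*(-52*1/7 + (4*25)*(-1/46)) = -119*(-52/7 + 100*(-1/46)) = -119*(-52/7 - 50/23) = -119*(-1546/161) = 26282/23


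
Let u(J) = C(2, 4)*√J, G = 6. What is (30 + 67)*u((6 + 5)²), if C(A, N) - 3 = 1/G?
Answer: 20273/6 ≈ 3378.8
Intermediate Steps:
C(A, N) = 19/6 (C(A, N) = 3 + 1/6 = 3 + ⅙ = 19/6)
u(J) = 19*√J/6
(30 + 67)*u((6 + 5)²) = (30 + 67)*(19*√((6 + 5)²)/6) = 97*(19*√(11²)/6) = 97*(19*√121/6) = 97*((19/6)*11) = 97*(209/6) = 20273/6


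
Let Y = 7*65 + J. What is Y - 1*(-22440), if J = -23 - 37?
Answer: 22835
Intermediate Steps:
J = -60
Y = 395 (Y = 7*65 - 60 = 455 - 60 = 395)
Y - 1*(-22440) = 395 - 1*(-22440) = 395 + 22440 = 22835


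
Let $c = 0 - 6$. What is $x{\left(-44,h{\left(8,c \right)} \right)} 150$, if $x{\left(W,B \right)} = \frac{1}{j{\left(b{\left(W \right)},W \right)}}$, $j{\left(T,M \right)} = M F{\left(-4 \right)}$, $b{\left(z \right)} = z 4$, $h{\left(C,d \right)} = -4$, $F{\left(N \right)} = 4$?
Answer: $- \frac{75}{88} \approx -0.85227$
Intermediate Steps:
$c = -6$ ($c = 0 - 6 = -6$)
$b{\left(z \right)} = 4 z$
$j{\left(T,M \right)} = 4 M$ ($j{\left(T,M \right)} = M 4 = 4 M$)
$x{\left(W,B \right)} = \frac{1}{4 W}$
$x{\left(-44,h{\left(8,c \right)} \right)} 150 = \frac{1}{4 \left(-44\right)} 150 = \frac{1}{4} \left(- \frac{1}{44}\right) 150 = \left(- \frac{1}{176}\right) 150 = - \frac{75}{88}$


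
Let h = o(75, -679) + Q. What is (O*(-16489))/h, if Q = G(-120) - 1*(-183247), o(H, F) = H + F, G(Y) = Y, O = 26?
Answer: -38974/16593 ≈ -2.3488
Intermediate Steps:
o(H, F) = F + H
Q = 183127 (Q = -120 - 1*(-183247) = -120 + 183247 = 183127)
h = 182523 (h = (-679 + 75) + 183127 = -604 + 183127 = 182523)
(O*(-16489))/h = (26*(-16489))/182523 = -428714*1/182523 = -38974/16593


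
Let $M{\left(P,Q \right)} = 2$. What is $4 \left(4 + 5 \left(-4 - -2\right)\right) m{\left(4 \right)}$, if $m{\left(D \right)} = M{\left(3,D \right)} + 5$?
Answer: $-168$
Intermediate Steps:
$m{\left(D \right)} = 7$ ($m{\left(D \right)} = 2 + 5 = 7$)
$4 \left(4 + 5 \left(-4 - -2\right)\right) m{\left(4 \right)} = 4 \left(4 + 5 \left(-4 - -2\right)\right) 7 = 4 \left(4 + 5 \left(-4 + 2\right)\right) 7 = 4 \left(4 + 5 \left(-2\right)\right) 7 = 4 \left(4 - 10\right) 7 = 4 \left(-6\right) 7 = \left(-24\right) 7 = -168$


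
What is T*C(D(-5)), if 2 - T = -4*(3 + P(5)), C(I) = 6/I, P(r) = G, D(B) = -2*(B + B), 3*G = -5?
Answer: 11/5 ≈ 2.2000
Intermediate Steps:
G = -5/3 (G = (1/3)*(-5) = -5/3 ≈ -1.6667)
D(B) = -4*B
P(r) = -5/3
T = 22/3 (T = 2 - (-4)*(3 - 5/3) = 2 - (-4)*4/3 = 2 - 1*(-16/3) = 2 + 16/3 = 22/3 ≈ 7.3333)
T*C(D(-5)) = 22*(6/((-4*(-5))))/3 = 22*(6/20)/3 = 22*(6*(1/20))/3 = (22/3)*(3/10) = 11/5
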